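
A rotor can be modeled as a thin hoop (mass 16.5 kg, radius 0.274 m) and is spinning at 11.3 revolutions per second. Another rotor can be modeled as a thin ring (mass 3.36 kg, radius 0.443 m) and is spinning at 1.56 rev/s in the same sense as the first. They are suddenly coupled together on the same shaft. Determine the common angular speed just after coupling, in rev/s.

|ω_f| ≈ 7.92 rev/s

The coupling torques are internal; angular momentum about the shared axis is conserved.
Moments of inertia: I_A = (16.5)(0.274)² = 1.239 kg·m²; I_B = (3.36)(0.443)² = 0.6594 kg·m².
Taking A's sense as positive: L = (1.239)(11.3) + (0.6594)(1.56) = 15.03 kg·m²·rev/s.
Combined I = 1.239 + 0.6594 = 1.898 kg·m².
ω_f = L / I = 15.03 / 1.898 = 7.916 rev/s.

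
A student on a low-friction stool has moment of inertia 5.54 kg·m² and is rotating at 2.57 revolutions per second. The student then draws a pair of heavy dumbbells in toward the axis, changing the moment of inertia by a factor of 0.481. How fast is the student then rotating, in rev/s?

ω₂ ≈ 5.34 rev/s

Angular momentum about the spin axis is conserved since the torque about it is zero.
I₂ = 0.481 × 5.54 = 2.665 kg·m².
ω₂ = I₁ω₁ / I₂ = (5.540)(2.57 rev/s) / (2.665) = 5.343 rev/s.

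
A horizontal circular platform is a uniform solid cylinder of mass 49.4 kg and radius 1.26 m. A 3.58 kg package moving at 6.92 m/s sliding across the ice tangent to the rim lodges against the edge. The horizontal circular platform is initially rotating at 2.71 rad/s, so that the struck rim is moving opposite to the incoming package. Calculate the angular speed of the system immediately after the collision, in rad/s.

|ω_f| ≈ 1.67 rad/s

About the central axle the impulsive forces during the collision are internal, so angular momentum about that axis is conserved.
I_p = ½(49.4)(1.26)² = 39.21 kg·m². Taking the sense of the package's angular momentum as positive, L_{package} = m v R = (3.58)(6.92)(1.26) = 31.21 kg·m²/s.
L_i = −I_p ω_p + m v R = −(39.21)(2.71) + 31.21 = -75.05 kg·m²/s.
After sticking, I_f = I_p + m R² = 39.21 + (3.58)(1.26)² = 44.90 kg·m².
ω_f = L_i / I_f = -75.05 / 44.90 = -1.672 rad/s.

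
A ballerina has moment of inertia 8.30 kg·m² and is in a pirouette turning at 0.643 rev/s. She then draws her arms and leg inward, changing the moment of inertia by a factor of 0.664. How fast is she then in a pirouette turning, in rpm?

ω₂ ≈ 58.1 rpm

With no external torque about the axis, L is conserved: I₁ω₁ = I₂ω₂.
I₂ = 0.664 × 8.30 = 5.511 kg·m².
ω₂ = I₁ω₁ / I₂ = (8.300)(0.643 rev/s) / (5.511) = 0.9684 rev/s = 58.10 rpm.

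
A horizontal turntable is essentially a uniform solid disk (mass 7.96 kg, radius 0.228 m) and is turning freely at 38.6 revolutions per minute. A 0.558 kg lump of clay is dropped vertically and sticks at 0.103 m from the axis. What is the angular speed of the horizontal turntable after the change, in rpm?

ω_f ≈ 37.5 rpm

No external torque acts about the axis; L_before = L_after.
I_p = ½(7.96)(0.228)² = 0.2069 kg·m².
Added inertia Σmr² = (0.558)(0.103)² = 0.005920 kg·m²; I_f = 0.2069 + 0.005920 = 0.2128 kg·m².
ω_f = I_p ω_i / I_f = (0.2069)(38.6) / 0.2128 = 37.53 rpm.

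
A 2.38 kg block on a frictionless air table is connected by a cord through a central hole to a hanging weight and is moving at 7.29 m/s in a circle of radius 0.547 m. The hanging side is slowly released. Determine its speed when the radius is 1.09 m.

The only horizontal force on the mass is along the cord (radial), so it exerts no torque about the hole and angular momentum m v r is conserved.
v₂ = v₁ r₁ / r₂ = (7.29)(0.547) / (1.09) = 3.658 m/s.

v₂ ≈ 3.66 m/s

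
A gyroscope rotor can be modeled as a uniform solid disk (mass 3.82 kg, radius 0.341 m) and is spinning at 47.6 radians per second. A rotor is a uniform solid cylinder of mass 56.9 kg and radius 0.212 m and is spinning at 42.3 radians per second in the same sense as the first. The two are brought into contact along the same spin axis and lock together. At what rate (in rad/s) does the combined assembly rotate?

|ω_f| ≈ 43.1 rad/s

The coupling torques are internal; angular momentum about the shared axis is conserved.
Moments of inertia: I_A = ½(3.82)(0.341)² = 0.2221 kg·m²; I_B = ½(56.9)(0.212)² = 1.279 kg·m².
Taking A's sense as positive: L = (0.2221)(47.6) + (1.279)(42.3) = 64.66 kg·m²·rad/s.
Combined I = 0.2221 + 1.279 = 1.501 kg·m².
ω_f = L / I = 64.66 / 1.501 = 43.08 rad/s.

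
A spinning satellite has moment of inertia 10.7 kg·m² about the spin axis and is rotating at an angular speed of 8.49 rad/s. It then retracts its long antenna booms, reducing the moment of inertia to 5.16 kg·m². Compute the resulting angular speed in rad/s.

ω₂ ≈ 17.6 rad/s

With no external torque about the axis, L is conserved: I₁ω₁ = I₂ω₂.
ω₂ = I₁ω₁ / I₂ = (10.70)(8.49 rad/s) / (5.160) = 17.61 rad/s.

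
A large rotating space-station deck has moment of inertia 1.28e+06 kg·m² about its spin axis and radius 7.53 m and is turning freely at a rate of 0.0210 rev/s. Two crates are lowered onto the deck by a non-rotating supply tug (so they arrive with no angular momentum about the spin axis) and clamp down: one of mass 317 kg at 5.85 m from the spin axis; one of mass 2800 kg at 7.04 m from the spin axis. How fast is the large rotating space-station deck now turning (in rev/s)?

The added mass arrives with no angular momentum about the spin axis, and any external torque about the spin axis is negligible, so the system's angular momentum is conserved.
Added inertia Σmr² = (317)(5.85)² + (2800)(7.04)² = 1.496e+05 kg·m²; I_f = 1.280e+06 + 1.496e+05 = 1.430e+06 kg·m².
ω_f = I_p ω_i / I_f = (1.280e+06)(0.0210) / 1.430e+06 = 0.01880 rev/s.

ω_f ≈ 0.0188 rev/s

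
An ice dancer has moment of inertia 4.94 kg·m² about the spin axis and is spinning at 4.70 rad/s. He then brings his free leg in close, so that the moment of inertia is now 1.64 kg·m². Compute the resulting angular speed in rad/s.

Angular momentum about the spin axis is conserved since the torque about it is zero.
ω₂ = I₁ω₁ / I₂ = (4.940)(4.70 rad/s) / (1.640) = 14.16 rad/s.

ω₂ ≈ 14.2 rad/s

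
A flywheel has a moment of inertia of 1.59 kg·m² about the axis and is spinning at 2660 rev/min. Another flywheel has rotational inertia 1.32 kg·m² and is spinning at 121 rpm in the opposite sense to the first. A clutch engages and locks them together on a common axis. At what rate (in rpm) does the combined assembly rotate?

|ω_f| ≈ 1400 rpm

No external torque acts about the common axis, so total angular momentum is conserved.
Taking A's sense as positive: L = (1.590)(2660) − (1.320)(121) = 4070 kg·m²·rpm.
Combined I = 1.590 + 1.320 = 2.910 kg·m².
ω_f = L / I = 4070 / 2.910 = 1399 rpm.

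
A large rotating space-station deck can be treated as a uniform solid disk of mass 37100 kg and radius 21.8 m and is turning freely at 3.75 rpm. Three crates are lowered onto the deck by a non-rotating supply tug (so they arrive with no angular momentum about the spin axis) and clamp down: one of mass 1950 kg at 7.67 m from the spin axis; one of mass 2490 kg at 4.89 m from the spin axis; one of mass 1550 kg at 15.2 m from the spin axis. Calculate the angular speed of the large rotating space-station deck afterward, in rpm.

ω_f ≈ 3.54 rpm

The added mass arrives with no angular momentum about the spin axis, and any external torque about the spin axis is negligible, so the system's angular momentum is conserved.
I_p = ½(37100)(21.8)² = 8.816e+06 kg·m².
Added inertia Σmr² = (1950)(7.67)² + (2490)(4.89)² + (1550)(15.2)² = 5.324e+05 kg·m²; I_f = 8.816e+06 + 5.324e+05 = 9.348e+06 kg·m².
ω_f = I_p ω_i / I_f = (8.816e+06)(3.75) / 9.348e+06 = 3.536 rpm.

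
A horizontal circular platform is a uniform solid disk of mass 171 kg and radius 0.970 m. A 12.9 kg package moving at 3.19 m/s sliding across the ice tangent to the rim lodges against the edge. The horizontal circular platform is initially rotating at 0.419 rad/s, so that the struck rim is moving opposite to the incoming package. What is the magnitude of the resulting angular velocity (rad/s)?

The axle reaction passes through the central axle and exerts no torque about it; angular momentum about the central axle is conserved through the impact.
I_p = ½(171)(0.970)² = 80.45 kg·m². Taking the sense of the package's angular momentum as positive, L_{package} = m v R = (12.9)(3.19)(0.970) = 39.92 kg·m²/s.
L_i = −I_p ω_p + m v R = −(80.45)(0.419) + 39.92 = 6.209 kg·m²/s.
After sticking, I_f = I_p + m R² = 80.45 + (12.9)(0.970)² = 92.58 kg·m².
ω_f = L_i / I_f = 6.209 / 92.58 = 0.06707 rad/s.

|ω_f| ≈ 0.0671 rad/s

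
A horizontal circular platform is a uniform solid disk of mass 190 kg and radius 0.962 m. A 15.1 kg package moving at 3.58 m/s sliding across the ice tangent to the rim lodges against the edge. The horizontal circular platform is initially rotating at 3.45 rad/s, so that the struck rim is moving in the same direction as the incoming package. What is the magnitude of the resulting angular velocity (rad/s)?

|ω_f| ≈ 3.49 rad/s

The axle reaction passes through the central axle and exerts no torque about it; angular momentum about the central axle is conserved through the impact.
I_p = ½(190)(0.962)² = 87.92 kg·m². Taking the sense of the package's angular momentum as positive, L_{package} = m v R = (15.1)(3.58)(0.962) = 52.00 kg·m²/s.
L_i = +I_p ω_p + m v R = +(87.92)(3.45) + 52.00 = 355.3 kg·m²/s.
After sticking, I_f = I_p + m R² = 87.92 + (15.1)(0.962)² = 101.9 kg·m².
ω_f = L_i / I_f = 355.3 / 101.9 = 3.487 rad/s.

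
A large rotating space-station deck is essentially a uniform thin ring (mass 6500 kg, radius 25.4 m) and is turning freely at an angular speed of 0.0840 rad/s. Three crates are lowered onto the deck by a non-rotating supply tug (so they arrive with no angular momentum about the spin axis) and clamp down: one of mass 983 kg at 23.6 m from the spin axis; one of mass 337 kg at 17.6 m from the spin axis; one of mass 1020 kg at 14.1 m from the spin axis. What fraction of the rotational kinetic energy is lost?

No external torque acts about the spin axis; L_before = L_after.
I_p = (6500)(25.4)² = 4.194e+06 kg·m².
Added inertia Σmr² = (983)(23.6)² + (337)(17.6)² + (1020)(14.1)² = 8.547e+05 kg·m²; I_f = 4.194e+06 + 8.547e+05 = 5.048e+06 kg·m².
ω_f = I_p ω_i / I_f = (4.194e+06)(0.0840) / 5.048e+06 = 0.06978 rad/s.
KE_i = ½(4.194e+06)(0.08400 rad/s)² = 14790 J; KE_f = ½(5.048e+06)(0.06978)² = 12290 J.
Fraction lost = 0.1693.

fraction ≈ 0.169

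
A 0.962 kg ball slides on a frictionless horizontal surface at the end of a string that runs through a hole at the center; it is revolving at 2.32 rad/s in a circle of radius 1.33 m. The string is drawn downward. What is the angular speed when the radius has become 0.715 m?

ω₂ ≈ 8.03 rad/s

No torque about the axis ⇒ m r₁² ω₁ = m r₂² ω₂.
ω₂ = ω₁ (r₁/r₂)² = (2.32)(1.33/0.715)² = 8.027 rad/s.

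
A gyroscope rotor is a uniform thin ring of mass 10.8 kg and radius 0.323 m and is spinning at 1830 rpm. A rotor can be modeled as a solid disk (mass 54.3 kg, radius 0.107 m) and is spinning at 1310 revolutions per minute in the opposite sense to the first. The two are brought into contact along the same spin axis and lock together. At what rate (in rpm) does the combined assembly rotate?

No external torque acts about the common axis, so total angular momentum is conserved.
Moments of inertia: I_A = (10.8)(0.323)² = 1.127 kg·m²; I_B = ½(54.3)(0.107)² = 0.3108 kg·m².
Taking A's sense as positive: L = (1.127)(1830) − (0.3108)(1310) = 1655 kg·m²·rpm.
Combined I = 1.127 + 0.3108 = 1.438 kg·m².
ω_f = L / I = 1655 / 1.438 = 1151 rpm.

|ω_f| ≈ 1150 rpm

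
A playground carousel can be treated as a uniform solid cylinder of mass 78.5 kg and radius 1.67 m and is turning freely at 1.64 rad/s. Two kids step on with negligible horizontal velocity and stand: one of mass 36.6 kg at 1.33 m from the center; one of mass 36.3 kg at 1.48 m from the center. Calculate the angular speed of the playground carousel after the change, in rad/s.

ω_f ≈ 0.708 rad/s

No external torque acts about the center; L_before = L_after.
I_p = ½(78.5)(1.67)² = 109.5 kg·m².
Added inertia Σmr² = (36.6)(1.33)² + (36.3)(1.48)² = 144.3 kg·m²; I_f = 109.5 + 144.3 = 253.7 kg·m².
ω_f = I_p ω_i / I_f = (109.5)(1.64) / 253.7 = 0.7076 rad/s.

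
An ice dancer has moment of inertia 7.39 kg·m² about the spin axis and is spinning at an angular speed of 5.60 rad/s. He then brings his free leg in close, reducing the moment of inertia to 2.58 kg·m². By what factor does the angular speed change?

ω₂/ω₁ ≈ 2.86

Angular momentum about the spin axis is conserved since the torque about it is zero.
ω₂/ω₁ = I₁/I₂ = 7.390 / 2.580 = 2.864.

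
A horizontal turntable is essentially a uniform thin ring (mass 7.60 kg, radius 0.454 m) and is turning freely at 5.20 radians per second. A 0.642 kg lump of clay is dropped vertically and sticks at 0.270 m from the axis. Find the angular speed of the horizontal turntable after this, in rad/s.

No external torque acts about the axis; L_before = L_after.
I_p = (7.60)(0.454)² = 1.566 kg·m².
Added inertia Σmr² = (0.642)(0.270)² = 0.04680 kg·m²; I_f = 1.566 + 0.04680 = 1.613 kg·m².
ω_f = I_p ω_i / I_f = (1.566)(5.20) / 1.613 = 5.049 rad/s.

ω_f ≈ 5.05 rad/s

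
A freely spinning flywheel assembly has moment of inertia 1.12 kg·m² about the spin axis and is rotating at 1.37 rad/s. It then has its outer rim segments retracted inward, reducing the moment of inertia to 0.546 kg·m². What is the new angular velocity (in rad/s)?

With no external torque about the axis, L is conserved: I₁ω₁ = I₂ω₂.
ω₂ = I₁ω₁ / I₂ = (1.120)(1.37 rad/s) / (0.5460) = 2.810 rad/s.

ω₂ ≈ 2.81 rad/s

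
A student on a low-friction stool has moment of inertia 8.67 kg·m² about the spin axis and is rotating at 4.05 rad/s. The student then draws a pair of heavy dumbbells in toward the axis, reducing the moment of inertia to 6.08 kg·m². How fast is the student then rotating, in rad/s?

ω₂ ≈ 5.78 rad/s

Angular momentum about the spin axis is conserved since the torque about it is zero.
ω₂ = I₁ω₁ / I₂ = (8.670)(4.05 rad/s) / (6.080) = 5.775 rad/s.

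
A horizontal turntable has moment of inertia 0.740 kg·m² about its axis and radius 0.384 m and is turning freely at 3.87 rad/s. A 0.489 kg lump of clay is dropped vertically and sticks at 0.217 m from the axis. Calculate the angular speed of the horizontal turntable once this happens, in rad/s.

No external torque acts about the axis; L_before = L_after.
Added inertia Σmr² = (0.489)(0.217)² = 0.02303 kg·m²; I_f = 0.7400 + 0.02303 = 0.7630 kg·m².
ω_f = I_p ω_i / I_f = (0.7400)(3.87) / 0.7630 = 3.753 rad/s.

ω_f ≈ 3.75 rad/s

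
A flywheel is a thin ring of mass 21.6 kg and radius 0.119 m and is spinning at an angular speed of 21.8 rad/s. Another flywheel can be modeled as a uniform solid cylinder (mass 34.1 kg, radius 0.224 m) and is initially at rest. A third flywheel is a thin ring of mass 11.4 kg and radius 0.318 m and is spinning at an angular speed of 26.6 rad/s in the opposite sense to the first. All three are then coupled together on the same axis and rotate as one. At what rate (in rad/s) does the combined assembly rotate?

No external torque acts about the common axis, so total angular momentum is conserved.
Moments of inertia: I_A = (21.6)(0.119)² = 0.3059 kg·m²; I_B = ½(34.1)(0.224)² = 0.8555 kg·m²; I_C = (11.4)(0.318)² = 1.153 kg·m².
Taking A's sense as positive: L = (0.3059)(21.8) − (1.153)(26.6) = -24.00 kg·m²·rad/s.
Combined I = 0.3059 + 0.8555 + 1.153 = 2.314 kg·m².
ω_f = L / I = -24.00 / 2.314 = -10.37 rad/s.

|ω_f| ≈ 10.4 rad/s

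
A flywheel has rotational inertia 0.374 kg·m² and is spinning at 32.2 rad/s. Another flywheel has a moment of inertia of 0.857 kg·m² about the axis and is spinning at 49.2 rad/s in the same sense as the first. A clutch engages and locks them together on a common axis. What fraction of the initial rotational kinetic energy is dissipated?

No external torque acts about the common axis, so total angular momentum is conserved.
Taking A's sense as positive: L = (0.3740)(32.2) + (0.8570)(49.2) = 54.21 kg·m²·rad/s.
Combined I = 0.3740 + 0.8570 = 1.231 kg·m².
ω_f = L / I = 54.21 / 1.231 = 44.04 rad/s.
KE_i = ½ΣIω² = 1231 J; KE_f = ½(1.231)(44.04)² = 1194 J.
Fraction dissipated = (KE_i − KE_f)/KE_i = 0.03056.

fraction ≈ 0.0306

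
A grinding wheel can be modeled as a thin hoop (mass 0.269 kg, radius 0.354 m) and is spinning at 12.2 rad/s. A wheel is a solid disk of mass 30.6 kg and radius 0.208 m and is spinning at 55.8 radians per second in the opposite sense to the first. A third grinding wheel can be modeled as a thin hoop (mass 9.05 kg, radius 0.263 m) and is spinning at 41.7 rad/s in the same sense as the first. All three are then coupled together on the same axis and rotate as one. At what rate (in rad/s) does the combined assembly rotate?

|ω_f| ≈ 7.89 rad/s

The coupling torques are internal; angular momentum about the shared axis is conserved.
Moments of inertia: I_A = (0.269)(0.354)² = 0.03371 kg·m²; I_B = ½(30.6)(0.208)² = 0.6619 kg·m²; I_C = (9.05)(0.263)² = 0.6260 kg·m².
Taking A's sense as positive: L = (0.03371)(12.2) − (0.6619)(55.8) + (0.6260)(41.7) = -10.42 kg·m²·rad/s.
Combined I = 0.03371 + 0.6619 + 0.6260 = 1.322 kg·m².
ω_f = L / I = -10.42 / 1.322 = -7.885 rad/s.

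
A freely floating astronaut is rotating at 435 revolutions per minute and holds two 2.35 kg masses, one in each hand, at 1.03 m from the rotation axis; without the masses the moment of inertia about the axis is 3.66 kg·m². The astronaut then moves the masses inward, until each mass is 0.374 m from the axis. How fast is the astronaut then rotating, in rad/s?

ω₂ ≈ 91.2 rad/s

No external torque acts about the spin axis, so angular momentum is conserved.
I₁ = 3.66 + 2(2.35)(1.03)² = 8.646 kg·m²; I₂ = 3.66 + 2(2.35)(0.374)² = 4.317 kg·m².
ω₂ = I₁ω₁ / I₂ = (8.646)(435 rpm) / (4.317) = 871.1 rpm = 91.23 rad/s.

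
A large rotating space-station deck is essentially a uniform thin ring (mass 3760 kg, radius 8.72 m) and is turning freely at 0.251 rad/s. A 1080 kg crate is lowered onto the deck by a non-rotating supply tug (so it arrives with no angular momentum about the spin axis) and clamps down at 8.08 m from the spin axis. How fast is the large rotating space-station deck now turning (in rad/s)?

ω_f ≈ 0.201 rad/s

No external torque acts about the spin axis; L_before = L_after.
I_p = (3760)(8.72)² = 2.859e+05 kg·m².
Added inertia Σmr² = (1080)(8.08)² = 70510 kg·m²; I_f = 2.859e+05 + 70510 = 3.564e+05 kg·m².
ω_f = I_p ω_i / I_f = (2.859e+05)(0.251) / 3.564e+05 = 0.2013 rad/s.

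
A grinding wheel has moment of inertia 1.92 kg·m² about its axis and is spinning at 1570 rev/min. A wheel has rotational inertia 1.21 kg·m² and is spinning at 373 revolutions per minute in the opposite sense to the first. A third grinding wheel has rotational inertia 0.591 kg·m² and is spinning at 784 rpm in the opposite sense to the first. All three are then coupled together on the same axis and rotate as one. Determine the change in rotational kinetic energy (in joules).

No external torque acts about the common axis, so total angular momentum is conserved.
Taking A's sense as positive: L = (1.920)(1570) − (1.210)(373) − (0.5910)(784) = 2100 kg·m²·rpm.
Combined I = 1.920 + 1.210 + 0.5910 = 3.721 kg·m².
ω_f = L / I = 2100 / 3.721 = 564.3 rpm.
KE_i = ½ΣIω² = 28860 J; KE_f = ½(3.721)(59.09)² = 6497 J.

ΔKE ≈ -22400 J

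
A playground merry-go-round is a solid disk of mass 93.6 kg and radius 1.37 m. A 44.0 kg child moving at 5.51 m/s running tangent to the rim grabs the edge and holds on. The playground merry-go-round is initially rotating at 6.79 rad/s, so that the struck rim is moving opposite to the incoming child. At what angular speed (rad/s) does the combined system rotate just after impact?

About the axle the impulsive forces during the collision are internal, so angular momentum about that axis is conserved.
I_p = ½(93.6)(1.37)² = 87.84 kg·m². Taking the sense of the child's angular momentum as positive, L_{child} = m v R = (44.0)(5.51)(1.37) = 332.1 kg·m²/s.
L_i = −I_p ω_p + m v R = −(87.84)(6.79) + 332.1 = -264.3 kg·m²/s.
After sticking, I_f = I_p + m R² = 87.84 + (44.0)(1.37)² = 170.4 kg·m².
ω_f = L_i / I_f = -264.3 / 170.4 = -1.551 rad/s.

|ω_f| ≈ 1.55 rad/s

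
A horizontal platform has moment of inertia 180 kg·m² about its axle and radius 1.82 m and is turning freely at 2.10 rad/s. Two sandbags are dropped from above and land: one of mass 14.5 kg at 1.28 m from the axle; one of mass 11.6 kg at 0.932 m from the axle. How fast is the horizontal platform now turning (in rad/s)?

The added mass arrives with no angular momentum about the axle, and any external torque about the axle is negligible, so the system's angular momentum is conserved.
Added inertia Σmr² = (14.5)(1.28)² + (11.6)(0.932)² = 33.83 kg·m²; I_f = 180.0 + 33.83 = 213.8 kg·m².
ω_f = I_p ω_i / I_f = (180.0)(2.10) / 213.8 = 1.768 rad/s.

ω_f ≈ 1.77 rad/s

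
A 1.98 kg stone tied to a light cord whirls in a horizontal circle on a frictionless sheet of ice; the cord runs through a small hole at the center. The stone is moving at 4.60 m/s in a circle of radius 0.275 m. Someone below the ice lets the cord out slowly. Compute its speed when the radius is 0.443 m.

v₂ ≈ 2.86 m/s

Central (radial) force ⇒ zero torque about the center ⇒ m v r is constant.
v₂ = v₁ r₁ / r₂ = (4.60)(0.275) / (0.443) = 2.856 m/s.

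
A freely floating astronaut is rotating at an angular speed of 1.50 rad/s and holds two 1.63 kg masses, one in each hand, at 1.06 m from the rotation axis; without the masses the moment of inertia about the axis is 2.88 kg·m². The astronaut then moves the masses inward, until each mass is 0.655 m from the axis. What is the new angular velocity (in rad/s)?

No external torque acts about the spin axis, so angular momentum is conserved.
I₁ = 2.88 + 2(1.63)(1.06)² = 6.543 kg·m²; I₂ = 2.88 + 2(1.63)(0.655)² = 4.279 kg·m².
ω₂ = I₁ω₁ / I₂ = (6.543)(1.50 rad/s) / (4.279) = 2.294 rad/s.

ω₂ ≈ 2.29 rad/s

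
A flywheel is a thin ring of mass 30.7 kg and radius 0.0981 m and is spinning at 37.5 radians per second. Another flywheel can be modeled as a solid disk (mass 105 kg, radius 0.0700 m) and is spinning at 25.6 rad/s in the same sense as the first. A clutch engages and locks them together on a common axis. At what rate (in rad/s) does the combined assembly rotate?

No external torque acts about the common axis, so total angular momentum is conserved.
Moments of inertia: I_A = (30.7)(0.0981)² = 0.2954 kg·m²; I_B = ½(105)(0.0700)² = 0.2573 kg·m².
Taking A's sense as positive: L = (0.2954)(37.5) + (0.2573)(25.6) = 17.66 kg·m²·rad/s.
Combined I = 0.2954 + 0.2573 = 0.5527 kg·m².
ω_f = L / I = 17.66 / 0.5527 = 31.96 rad/s.

|ω_f| ≈ 32.0 rad/s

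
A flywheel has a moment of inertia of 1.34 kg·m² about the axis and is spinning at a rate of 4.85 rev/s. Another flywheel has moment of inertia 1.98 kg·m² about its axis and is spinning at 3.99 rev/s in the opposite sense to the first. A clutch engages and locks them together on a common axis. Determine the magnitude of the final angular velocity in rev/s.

The coupling torques are internal; angular momentum about the shared axis is conserved.
Taking A's sense as positive: L = (1.340)(4.85) − (1.980)(3.99) = -1.401 kg·m²·rev/s.
Combined I = 1.340 + 1.980 = 3.320 kg·m².
ω_f = L / I = -1.401 / 3.320 = -0.4220 rev/s.

|ω_f| ≈ 0.422 rev/s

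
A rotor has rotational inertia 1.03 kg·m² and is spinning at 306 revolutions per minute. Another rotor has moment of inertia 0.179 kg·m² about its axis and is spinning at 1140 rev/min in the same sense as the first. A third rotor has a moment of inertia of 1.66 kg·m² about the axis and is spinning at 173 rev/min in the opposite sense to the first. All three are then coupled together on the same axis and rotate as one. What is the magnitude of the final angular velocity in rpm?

The coupling torques are internal; angular momentum about the shared axis is conserved.
Taking A's sense as positive: L = (1.030)(306) + (0.1790)(1140) − (1.660)(173) = 232.1 kg·m²·rpm.
Combined I = 1.030 + 0.1790 + 1.660 = 2.869 kg·m².
ω_f = L / I = 232.1 / 2.869 = 80.89 rpm.

|ω_f| ≈ 80.9 rpm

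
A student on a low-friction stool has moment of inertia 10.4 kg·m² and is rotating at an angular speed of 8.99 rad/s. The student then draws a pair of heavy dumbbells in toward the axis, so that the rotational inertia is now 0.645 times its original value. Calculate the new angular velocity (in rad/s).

ω₂ ≈ 13.9 rad/s

Angular momentum about the spin axis is conserved since the torque about it is zero.
I₂ = 0.645 × 10.4 = 6.708 kg·m².
ω₂ = I₁ω₁ / I₂ = (10.40)(8.99 rad/s) / (6.708) = 13.94 rad/s.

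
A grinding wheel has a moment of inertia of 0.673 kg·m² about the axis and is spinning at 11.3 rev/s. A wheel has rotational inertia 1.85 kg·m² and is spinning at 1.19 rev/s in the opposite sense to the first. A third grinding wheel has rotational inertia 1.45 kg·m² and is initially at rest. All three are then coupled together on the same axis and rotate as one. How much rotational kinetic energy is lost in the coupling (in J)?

No external torque acts about the common axis, so total angular momentum is conserved.
Taking A's sense as positive: L = (0.6730)(11.3) − (1.850)(1.19) = 5.403 kg·m²·rev/s.
Combined I = 0.6730 + 1.850 + 1.450 = 3.973 kg·m².
ω_f = L / I = 5.403 / 3.973 = 1.360 rev/s.
KE_i = ½ΣIω² = 1748 J; KE_f = ½(3.973)(8.545)² = 145.1 J.

ΔKE lost ≈ 1600 J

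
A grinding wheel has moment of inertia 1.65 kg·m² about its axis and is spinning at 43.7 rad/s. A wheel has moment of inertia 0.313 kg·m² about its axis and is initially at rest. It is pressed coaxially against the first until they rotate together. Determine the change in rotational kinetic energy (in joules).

ΔKE ≈ -251 J

The coupling torques are internal; angular momentum about the shared axis is conserved.
Taking A's sense as positive: L = (1.650)(43.7) = 72.11 kg·m²·rad/s.
Combined I = 1.650 + 0.3130 = 1.963 kg·m².
ω_f = L / I = 72.11 / 1.963 = 36.73 rad/s.
KE_i = ½ΣIω² = 1575 J; KE_f = ½(1.963)(36.73)² = 1324 J.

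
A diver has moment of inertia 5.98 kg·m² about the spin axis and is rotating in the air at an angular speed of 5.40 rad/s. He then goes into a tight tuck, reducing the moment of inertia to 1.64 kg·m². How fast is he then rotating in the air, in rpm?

ω₂ ≈ 188 rpm

Angular momentum about the spin axis is conserved since the torque about it is zero.
ω₂ = I₁ω₁ / I₂ = (5.980)(5.40 rad/s) / (1.640) = 19.69 rad/s = 188.0 rpm.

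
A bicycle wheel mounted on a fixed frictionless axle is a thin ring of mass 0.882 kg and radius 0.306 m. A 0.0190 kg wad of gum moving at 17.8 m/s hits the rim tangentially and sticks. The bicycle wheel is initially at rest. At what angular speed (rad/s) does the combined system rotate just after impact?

|ω_f| ≈ 1.23 rad/s

About the axle the impulsive forces during the collision are internal, so angular momentum about that axis is conserved.
I_p = (0.882)(0.306)² = 0.08259 kg·m². Taking the sense of the wad of gum's angular momentum as positive, L_{wad} = m v R = (0.0190)(17.8)(0.306) = 0.1035 kg·m²/s.
L_i = 0 + 0.1035 = 0.1035 kg·m²/s.
After sticking, I_f = I_p + m R² = 0.08259 + (0.0190)(0.306)² = 0.08437 kg·m².
ω_f = L_i / I_f = 0.1035 / 0.08437 = 1.227 rad/s.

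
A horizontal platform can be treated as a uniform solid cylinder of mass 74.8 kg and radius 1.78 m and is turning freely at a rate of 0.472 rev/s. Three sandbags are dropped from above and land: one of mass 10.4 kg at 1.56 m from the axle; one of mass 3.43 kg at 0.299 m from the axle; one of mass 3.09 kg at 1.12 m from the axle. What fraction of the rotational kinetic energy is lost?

fraction ≈ 0.199

The added mass arrives with no angular momentum about the axle, and any external torque about the axle is negligible, so the system's angular momentum is conserved.
I_p = ½(74.8)(1.78)² = 118.5 kg·m².
Added inertia Σmr² = (10.4)(1.56)² + (3.43)(0.299)² + (3.09)(1.12)² = 29.49 kg·m²; I_f = 118.5 + 29.49 = 148.0 kg·m².
ω_f = I_p ω_i / I_f = (118.5)(0.472) / 148.0 = 0.3779 rev/s.
KE_i = ½(118.5)(2.966 rad/s)² = 521.1 J; KE_f = ½(148.0)(2.375)² = 417.3 J.
Fraction lost = 0.1993.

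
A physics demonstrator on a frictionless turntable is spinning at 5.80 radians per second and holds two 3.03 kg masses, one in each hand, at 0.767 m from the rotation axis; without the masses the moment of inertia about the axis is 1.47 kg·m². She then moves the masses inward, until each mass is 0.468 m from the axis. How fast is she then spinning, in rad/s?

Angular momentum about the spin axis is conserved since the torque about it is zero.
I₁ = 1.47 + 2(3.03)(0.767)² = 5.035 kg·m²; I₂ = 1.47 + 2(3.03)(0.468)² = 2.797 kg·m².
ω₂ = I₁ω₁ / I₂ = (5.035)(5.80 rad/s) / (2.797) = 10.44 rad/s.

ω₂ ≈ 10.4 rad/s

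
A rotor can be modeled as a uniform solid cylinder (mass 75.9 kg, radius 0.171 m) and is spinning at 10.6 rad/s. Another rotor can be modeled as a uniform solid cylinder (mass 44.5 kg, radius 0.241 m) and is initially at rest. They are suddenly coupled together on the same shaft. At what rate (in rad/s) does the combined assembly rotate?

No external torque acts about the common axis, so total angular momentum is conserved.
Moments of inertia: I_A = ½(75.9)(0.171)² = 1.110 kg·m²; I_B = ½(44.5)(0.241)² = 1.292 kg·m².
Taking A's sense as positive: L = (1.110)(10.6) = 11.76 kg·m²·rad/s.
Combined I = 1.110 + 1.292 = 2.402 kg·m².
ω_f = L / I = 11.76 / 2.402 = 4.897 rad/s.

|ω_f| ≈ 4.90 rad/s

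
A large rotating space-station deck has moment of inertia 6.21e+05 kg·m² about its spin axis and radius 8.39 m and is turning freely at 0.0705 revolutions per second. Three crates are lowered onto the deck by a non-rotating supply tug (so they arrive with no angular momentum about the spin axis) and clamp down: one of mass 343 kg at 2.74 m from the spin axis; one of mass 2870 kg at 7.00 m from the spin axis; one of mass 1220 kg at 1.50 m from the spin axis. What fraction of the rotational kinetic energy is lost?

fraction ≈ 0.190

No external torque acts about the spin axis; L_before = L_after.
Added inertia Σmr² = (343)(2.74)² + (2870)(7.00)² + (1220)(1.50)² = 1.460e+05 kg·m²; I_f = 6.210e+05 + 1.460e+05 = 7.670e+05 kg·m².
ω_f = I_p ω_i / I_f = (6.210e+05)(0.0705) / 7.670e+05 = 0.05708 rev/s.
KE_i = ½(6.210e+05)(0.4430 rad/s)² = 60930 J; KE_f = ½(7.670e+05)(0.3587)² = 49330 J.
Fraction lost = 0.1903.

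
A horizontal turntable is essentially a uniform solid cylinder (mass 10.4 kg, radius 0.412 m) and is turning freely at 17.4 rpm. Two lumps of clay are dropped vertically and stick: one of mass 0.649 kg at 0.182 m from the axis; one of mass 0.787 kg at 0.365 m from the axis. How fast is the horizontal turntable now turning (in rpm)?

The added mass arrives with no angular momentum about the axis, and any external torque about the axis is negligible, so the system's angular momentum is conserved.
I_p = ½(10.4)(0.412)² = 0.8827 kg·m².
Added inertia Σmr² = (0.649)(0.182)² + (0.787)(0.365)² = 0.1263 kg·m²; I_f = 0.8827 + 0.1263 = 1.009 kg·m².
ω_f = I_p ω_i / I_f = (0.8827)(17.4) / 1.009 = 15.22 rpm.

ω_f ≈ 15.2 rpm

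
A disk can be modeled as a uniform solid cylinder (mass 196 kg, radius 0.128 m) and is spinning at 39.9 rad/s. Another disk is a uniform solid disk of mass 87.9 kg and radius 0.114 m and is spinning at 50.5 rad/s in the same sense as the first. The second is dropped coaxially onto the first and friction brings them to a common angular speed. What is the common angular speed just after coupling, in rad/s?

|ω_f| ≈ 42.7 rad/s

No external torque acts about the common axis, so total angular momentum is conserved.
Moments of inertia: I_A = ½(196)(0.128)² = 1.606 kg·m²; I_B = ½(87.9)(0.114)² = 0.5712 kg·m².
Taking A's sense as positive: L = (1.606)(39.9) + (0.5712)(50.5) = 92.91 kg·m²·rad/s.
Combined I = 1.606 + 0.5712 = 2.177 kg·m².
ω_f = L / I = 92.91 / 2.177 = 42.68 rad/s.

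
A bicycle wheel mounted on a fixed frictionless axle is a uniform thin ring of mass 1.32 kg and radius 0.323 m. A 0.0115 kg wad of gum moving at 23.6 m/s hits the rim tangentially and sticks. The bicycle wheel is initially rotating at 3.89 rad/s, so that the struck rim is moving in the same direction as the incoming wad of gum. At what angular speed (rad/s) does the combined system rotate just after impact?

|ω_f| ≈ 4.49 rad/s

About the axle the impulsive forces during the collision are internal, so angular momentum about that axis is conserved.
I_p = (1.32)(0.323)² = 0.1377 kg·m². Taking the sense of the wad of gum's angular momentum as positive, L_{wad} = m v R = (0.0115)(23.6)(0.323) = 0.08766 kg·m²/s.
L_i = +I_p ω_p + m v R = +(0.1377)(3.89) + 0.08766 = 0.6234 kg·m²/s.
After sticking, I_f = I_p + m R² = 0.1377 + (0.0115)(0.323)² = 0.1389 kg·m².
ω_f = L_i / I_f = 0.6234 / 0.1389 = 4.487 rad/s.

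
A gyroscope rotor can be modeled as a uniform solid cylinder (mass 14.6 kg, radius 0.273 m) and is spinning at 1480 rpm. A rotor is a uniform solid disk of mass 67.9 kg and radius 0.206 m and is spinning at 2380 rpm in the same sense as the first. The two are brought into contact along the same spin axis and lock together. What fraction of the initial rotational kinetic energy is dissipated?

No external torque acts about the common axis, so total angular momentum is conserved.
Moments of inertia: I_A = ½(14.6)(0.273)² = 0.5441 kg·m²; I_B = ½(67.9)(0.206)² = 1.441 kg·m².
Taking A's sense as positive: L = (0.5441)(1480) + (1.441)(2380) = 4234 kg·m²·rpm.
Combined I = 0.5441 + 1.441 = 1.985 kg·m².
ω_f = L / I = 4234 / 1.985 = 2133 rpm.
KE_i = ½ΣIω² = 51280 J; KE_f = ½(1.985)(223.4)² = 49530 J.
Fraction dissipated = (KE_i − KE_f)/KE_i = 0.03420.

fraction ≈ 0.0342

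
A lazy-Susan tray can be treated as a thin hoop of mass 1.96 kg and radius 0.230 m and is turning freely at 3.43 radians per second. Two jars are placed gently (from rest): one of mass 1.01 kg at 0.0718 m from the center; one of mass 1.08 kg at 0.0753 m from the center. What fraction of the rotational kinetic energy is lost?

No external torque acts about the center; L_before = L_after.
I_p = (1.96)(0.230)² = 0.1037 kg·m².
Added inertia Σmr² = (1.01)(0.0718)² + (1.08)(0.0753)² = 0.01133 kg·m²; I_f = 0.1037 + 0.01133 = 0.1150 kg·m².
ω_f = I_p ω_i / I_f = (0.1037)(3.43) / 0.1150 = 3.092 rad/s.
KE_i = ½(0.1037)(3.430 rad/s)² = 0.6099 J; KE_f = ½(0.1150)(3.092)² = 0.5498 J.
Fraction lost = 0.09851.

fraction ≈ 0.0985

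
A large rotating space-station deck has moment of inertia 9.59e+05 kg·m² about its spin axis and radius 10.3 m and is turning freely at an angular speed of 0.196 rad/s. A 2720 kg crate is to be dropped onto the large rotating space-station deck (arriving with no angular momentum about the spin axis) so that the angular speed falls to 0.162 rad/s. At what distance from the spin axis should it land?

r ≈ 8.60 m

No external torque acts about the spin axis; L_before = L_after.
I_p ω_i = (I_p + m r²) ω_f ⇒ m r² = I_p(ω_i/ω_f − 1) = 9.590e+05(0.196/0.162 − 1) = 2.013e+05 kg·m².
r = √(2.013e+05/2720) = 8.602 m.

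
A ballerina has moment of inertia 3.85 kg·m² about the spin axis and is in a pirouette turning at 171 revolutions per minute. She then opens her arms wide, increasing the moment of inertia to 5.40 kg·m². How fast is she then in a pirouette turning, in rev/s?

Angular momentum about the spin axis is conserved since the torque about it is zero.
ω₂ = I₁ω₁ / I₂ = (3.850)(171 rpm) / (5.400) = 121.9 rpm = 2.032 rev/s.

ω₂ ≈ 2.03 rev/s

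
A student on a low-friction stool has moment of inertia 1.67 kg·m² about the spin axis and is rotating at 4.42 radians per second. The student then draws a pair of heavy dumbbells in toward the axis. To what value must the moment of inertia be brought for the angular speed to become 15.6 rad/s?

I₂ ≈ 0.473 kg·m²

With no external torque about the axis, L is conserved: I₁ω₁ = I₂ω₂.
I₂ = I₁ω₁ / ω₂ = (1.67)(4.42) / (15.6) = 0.4732 kg·m².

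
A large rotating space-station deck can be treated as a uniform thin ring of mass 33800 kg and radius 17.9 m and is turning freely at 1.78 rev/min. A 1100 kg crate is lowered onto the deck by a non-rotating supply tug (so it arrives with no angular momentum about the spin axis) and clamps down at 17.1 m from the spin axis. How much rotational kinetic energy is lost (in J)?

energy lost ≈ 5430 J

No external torque acts about the spin axis; L_before = L_after.
I_p = (33800)(17.9)² = 1.083e+07 kg·m².
Added inertia Σmr² = (1100)(17.1)² = 3.217e+05 kg·m²; I_f = 1.083e+07 + 3.217e+05 = 1.115e+07 kg·m².
ω_f = I_p ω_i / I_f = (1.083e+07)(1.78) / 1.115e+07 = 1.729 rpm.
KE_i = ½(1.083e+07)(0.1864 rad/s)² = 1.881e+05 J; KE_f = ½(1.115e+07)(0.1810)² = 1.827e+05 J.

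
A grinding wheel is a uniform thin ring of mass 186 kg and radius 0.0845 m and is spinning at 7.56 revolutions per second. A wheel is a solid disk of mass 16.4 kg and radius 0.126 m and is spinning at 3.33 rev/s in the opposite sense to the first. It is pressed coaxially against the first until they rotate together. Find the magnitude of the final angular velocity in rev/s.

The coupling torques are internal; angular momentum about the shared axis is conserved.
Moments of inertia: I_A = (186)(0.0845)² = 1.328 kg·m²; I_B = ½(16.4)(0.126)² = 0.1302 kg·m².
Taking A's sense as positive: L = (1.328)(7.56) − (0.1302)(3.33) = 9.607 kg·m²·rev/s.
Combined I = 1.328 + 0.1302 = 1.458 kg·m².
ω_f = L / I = 9.607 / 1.458 = 6.588 rev/s.

|ω_f| ≈ 6.59 rev/s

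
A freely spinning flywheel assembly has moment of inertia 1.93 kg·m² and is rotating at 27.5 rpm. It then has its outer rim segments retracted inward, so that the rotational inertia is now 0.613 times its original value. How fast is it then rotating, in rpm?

With no external torque about the axis, L is conserved: I₁ω₁ = I₂ω₂.
I₂ = 0.613 × 1.93 = 1.183 kg·m².
ω₂ = I₁ω₁ / I₂ = (1.930)(27.5 rpm) / (1.183) = 44.86 rpm.

ω₂ ≈ 44.9 rpm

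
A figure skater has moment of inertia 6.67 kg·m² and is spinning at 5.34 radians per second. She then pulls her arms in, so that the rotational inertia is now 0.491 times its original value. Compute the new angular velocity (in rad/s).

ω₂ ≈ 10.9 rad/s

With no external torque about the axis, L is conserved: I₁ω₁ = I₂ω₂.
I₂ = 0.491 × 6.67 = 3.275 kg·m².
ω₂ = I₁ω₁ / I₂ = (6.670)(5.34 rad/s) / (3.275) = 10.88 rad/s.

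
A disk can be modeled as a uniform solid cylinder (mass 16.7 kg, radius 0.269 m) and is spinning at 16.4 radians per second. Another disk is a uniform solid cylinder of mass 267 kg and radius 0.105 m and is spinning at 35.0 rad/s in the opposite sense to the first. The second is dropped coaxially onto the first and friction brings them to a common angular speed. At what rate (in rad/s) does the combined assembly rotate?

|ω_f| ≈ 20.0 rad/s

No external torque acts about the common axis, so total angular momentum is conserved.
Moments of inertia: I_A = ½(16.7)(0.269)² = 0.6042 kg·m²; I_B = ½(267)(0.105)² = 1.472 kg·m².
Taking A's sense as positive: L = (0.6042)(16.4) − (1.472)(35.0) = -41.61 kg·m²·rad/s.
Combined I = 0.6042 + 1.472 = 2.076 kg·m².
ω_f = L / I = -41.61 / 2.076 = -20.04 rad/s.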